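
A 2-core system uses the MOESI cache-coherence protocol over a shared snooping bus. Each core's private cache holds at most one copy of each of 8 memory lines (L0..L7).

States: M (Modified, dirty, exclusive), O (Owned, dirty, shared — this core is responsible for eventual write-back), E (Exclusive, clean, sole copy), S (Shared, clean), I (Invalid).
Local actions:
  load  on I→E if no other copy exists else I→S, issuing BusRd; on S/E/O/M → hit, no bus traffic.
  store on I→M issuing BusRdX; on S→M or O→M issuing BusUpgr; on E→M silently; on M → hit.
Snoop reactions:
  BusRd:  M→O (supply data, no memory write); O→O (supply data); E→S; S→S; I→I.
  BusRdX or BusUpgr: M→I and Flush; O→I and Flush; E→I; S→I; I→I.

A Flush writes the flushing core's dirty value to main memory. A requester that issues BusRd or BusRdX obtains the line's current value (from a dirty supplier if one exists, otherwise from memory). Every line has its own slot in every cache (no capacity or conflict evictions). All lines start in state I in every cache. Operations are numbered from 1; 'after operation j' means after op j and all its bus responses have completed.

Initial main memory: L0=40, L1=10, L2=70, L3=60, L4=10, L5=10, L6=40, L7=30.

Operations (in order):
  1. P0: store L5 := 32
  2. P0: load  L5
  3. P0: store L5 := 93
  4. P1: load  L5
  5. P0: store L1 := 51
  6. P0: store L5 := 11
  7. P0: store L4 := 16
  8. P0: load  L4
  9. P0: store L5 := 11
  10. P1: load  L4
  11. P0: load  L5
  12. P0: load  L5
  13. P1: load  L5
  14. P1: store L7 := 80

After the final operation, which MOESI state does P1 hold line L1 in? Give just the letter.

1. P0: store L5 := 32  bus=[BusRdX]  L5: P0=M P1=I  mem[L5]=10
2. P0: load  L5  bus=[-]  L5: P0=M P1=I  mem[L5]=10
3. P0: store L5 := 93  bus=[-]  L5: P0=M P1=I  mem[L5]=10
4. P1: load  L5  bus=[BusRd]  L5: P0=O P1=S  mem[L5]=10
5. P0: store L1 := 51  bus=[BusRdX]  L1: P0=M P1=I  mem[L1]=10
6. P0: store L5 := 11  bus=[BusUpgr]  L5: P0=M P1=I  mem[L5]=10
7. P0: store L4 := 16  bus=[BusRdX]  L4: P0=M P1=I  mem[L4]=10
8. P0: load  L4  bus=[-]  L4: P0=M P1=I  mem[L4]=10
9. P0: store L5 := 11  bus=[-]  L5: P0=M P1=I  mem[L5]=10
10. P1: load  L4  bus=[BusRd]  L4: P0=O P1=S  mem[L4]=10
11. P0: load  L5  bus=[-]  L5: P0=M P1=I  mem[L5]=10
12. P0: load  L5  bus=[-]  L5: P0=M P1=I  mem[L5]=10
13. P1: load  L5  bus=[BusRd]  L5: P0=O P1=S  mem[L5]=10
14. P1: store L7 := 80  bus=[BusRdX]  L7: P0=I P1=M  mem[L7]=30

state = I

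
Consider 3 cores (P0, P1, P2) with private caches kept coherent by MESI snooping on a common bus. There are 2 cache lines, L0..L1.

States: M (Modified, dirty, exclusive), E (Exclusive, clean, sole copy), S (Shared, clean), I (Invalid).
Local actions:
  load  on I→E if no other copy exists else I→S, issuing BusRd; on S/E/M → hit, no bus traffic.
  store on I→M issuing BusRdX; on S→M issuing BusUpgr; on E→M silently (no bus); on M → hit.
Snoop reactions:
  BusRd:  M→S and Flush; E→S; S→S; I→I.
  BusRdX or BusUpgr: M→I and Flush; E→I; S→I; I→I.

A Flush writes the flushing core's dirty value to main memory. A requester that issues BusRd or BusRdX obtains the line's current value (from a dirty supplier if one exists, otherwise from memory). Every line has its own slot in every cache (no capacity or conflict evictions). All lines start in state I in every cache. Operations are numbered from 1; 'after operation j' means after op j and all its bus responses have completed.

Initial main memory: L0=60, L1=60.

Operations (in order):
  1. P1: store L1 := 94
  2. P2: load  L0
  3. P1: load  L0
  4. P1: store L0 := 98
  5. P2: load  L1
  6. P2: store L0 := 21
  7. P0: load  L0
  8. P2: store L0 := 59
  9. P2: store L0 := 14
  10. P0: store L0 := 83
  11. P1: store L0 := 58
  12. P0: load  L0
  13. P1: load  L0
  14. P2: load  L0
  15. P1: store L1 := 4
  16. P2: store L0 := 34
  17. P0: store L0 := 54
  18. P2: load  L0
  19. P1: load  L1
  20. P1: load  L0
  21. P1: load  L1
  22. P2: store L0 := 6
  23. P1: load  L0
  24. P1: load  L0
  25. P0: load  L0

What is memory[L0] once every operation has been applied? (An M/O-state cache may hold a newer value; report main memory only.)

step 1: P1: store L1 := 94  ⟶  IMI  (L1)  txn=BusRdX  M[L1]=60
step 2: P2: load  L0  ⟶  IIE  (L0)  txn=BusRd  M[L0]=60
step 3: P1: load  L0  ⟶  ISS  (L0)  txn=BusRd  M[L0]=60
step 4: P1: store L0 := 98  ⟶  IMI  (L0)  txn=BusUpgr  M[L0]=60
step 5: P2: load  L1  ⟶  ISS  (L1)  txn=BusRd+Flush  M[L1]=94
step 6: P2: store L0 := 21  ⟶  IIM  (L0)  txn=BusRdX+Flush  M[L0]=98
step 7: P0: load  L0  ⟶  SIS  (L0)  txn=BusRd+Flush  M[L0]=21
step 8: P2: store L0 := 59  ⟶  IIM  (L0)  txn=BusUpgr  M[L0]=21
step 9: P2: store L0 := 14  ⟶  IIM  (L0)  txn=∅  M[L0]=21
step 10: P0: store L0 := 83  ⟶  MII  (L0)  txn=BusRdX+Flush  M[L0]=14
step 11: P1: store L0 := 58  ⟶  IMI  (L0)  txn=BusRdX+Flush  M[L0]=83
step 12: P0: load  L0  ⟶  SSI  (L0)  txn=BusRd+Flush  M[L0]=58
step 13: P1: load  L0  ⟶  SSI  (L0)  txn=∅  M[L0]=58
step 14: P2: load  L0  ⟶  SSS  (L0)  txn=BusRd  M[L0]=58
step 15: P1: store L1 := 4  ⟶  IMI  (L1)  txn=BusUpgr  M[L1]=94
step 16: P2: store L0 := 34  ⟶  IIM  (L0)  txn=BusUpgr  M[L0]=58
step 17: P0: store L0 := 54  ⟶  MII  (L0)  txn=BusRdX+Flush  M[L0]=34
step 18: P2: load  L0  ⟶  SIS  (L0)  txn=BusRd+Flush  M[L0]=54
step 19: P1: load  L1  ⟶  IMI  (L1)  txn=∅  M[L1]=94
step 20: P1: load  L0  ⟶  SSS  (L0)  txn=BusRd  M[L0]=54
step 21: P1: load  L1  ⟶  IMI  (L1)  txn=∅  M[L1]=94
step 22: P2: store L0 := 6  ⟶  IIM  (L0)  txn=BusUpgr  M[L0]=54
step 23: P1: load  L0  ⟶  ISS  (L0)  txn=BusRd+Flush  M[L0]=6
step 24: P1: load  L0  ⟶  ISS  (L0)  txn=∅  M[L0]=6
step 25: P0: load  L0  ⟶  SSS  (L0)  txn=BusRd  M[L0]=6

memory[L0] = 6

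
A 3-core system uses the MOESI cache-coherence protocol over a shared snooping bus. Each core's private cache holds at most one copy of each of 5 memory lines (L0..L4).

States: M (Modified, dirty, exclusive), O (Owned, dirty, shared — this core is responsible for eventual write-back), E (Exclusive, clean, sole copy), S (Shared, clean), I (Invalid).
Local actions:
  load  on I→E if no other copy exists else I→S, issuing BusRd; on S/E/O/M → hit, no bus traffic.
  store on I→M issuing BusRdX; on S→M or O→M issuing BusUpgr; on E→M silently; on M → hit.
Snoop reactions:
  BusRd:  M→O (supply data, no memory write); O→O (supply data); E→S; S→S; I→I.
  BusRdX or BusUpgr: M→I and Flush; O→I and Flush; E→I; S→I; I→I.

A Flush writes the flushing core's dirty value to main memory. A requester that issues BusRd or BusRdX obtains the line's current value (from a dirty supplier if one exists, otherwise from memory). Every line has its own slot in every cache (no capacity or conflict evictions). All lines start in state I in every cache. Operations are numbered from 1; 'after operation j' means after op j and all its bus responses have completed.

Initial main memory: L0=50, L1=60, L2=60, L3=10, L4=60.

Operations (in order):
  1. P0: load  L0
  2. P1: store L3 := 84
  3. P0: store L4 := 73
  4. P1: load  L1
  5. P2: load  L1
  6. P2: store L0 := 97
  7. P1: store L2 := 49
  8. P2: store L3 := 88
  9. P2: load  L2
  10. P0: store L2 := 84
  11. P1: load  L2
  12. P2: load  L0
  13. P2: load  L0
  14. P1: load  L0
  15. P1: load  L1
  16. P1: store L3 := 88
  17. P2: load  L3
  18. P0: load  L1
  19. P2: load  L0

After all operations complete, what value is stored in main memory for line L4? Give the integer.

[1] P0: load  L0 | P0:E(50), P1:I, P2:I | bus: BusRd
[2] P1: store L3 := 84 | P0:I, P1:M(84), P2:I | bus: BusRdX
[3] P0: store L4 := 73 | P0:M(73), P1:I, P2:I | bus: BusRdX
[4] P1: load  L1 | P0:I, P1:E(60), P2:I | bus: BusRd
[5] P2: load  L1 | P0:I, P1:S(60), P2:S(60) | bus: BusRd
[6] P2: store L0 := 97 | P0:I, P1:I, P2:M(97) | bus: BusRdX
[7] P1: store L2 := 49 | P0:I, P1:M(49), P2:I | bus: BusRdX
[8] P2: store L3 := 88 | P0:I, P1:I, P2:M(88) | bus: BusRdX,Flush
[9] P2: load  L2 | P0:I, P1:O(49), P2:S(49) | bus: BusRd
[10] P0: store L2 := 84 | P0:M(84), P1:I, P2:I | bus: BusRdX,Flush
[11] P1: load  L2 | P0:O(84), P1:S(84), P2:I | bus: BusRd
[12] P2: load  L0 | P0:I, P1:I, P2:M(97) | bus: none
[13] P2: load  L0 | P0:I, P1:I, P2:M(97) | bus: none
[14] P1: load  L0 | P0:I, P1:S(97), P2:O(97) | bus: BusRd
[15] P1: load  L1 | P0:I, P1:S(60), P2:S(60) | bus: none
[16] P1: store L3 := 88 | P0:I, P1:M(88), P2:I | bus: BusRdX,Flush
[17] P2: load  L3 | P0:I, P1:O(88), P2:S(88) | bus: BusRd
[18] P0: load  L1 | P0:S(60), P1:S(60), P2:S(60) | bus: BusRd
[19] P2: load  L0 | P0:I, P1:S(97), P2:O(97) | bus: none

memory[L4] = 60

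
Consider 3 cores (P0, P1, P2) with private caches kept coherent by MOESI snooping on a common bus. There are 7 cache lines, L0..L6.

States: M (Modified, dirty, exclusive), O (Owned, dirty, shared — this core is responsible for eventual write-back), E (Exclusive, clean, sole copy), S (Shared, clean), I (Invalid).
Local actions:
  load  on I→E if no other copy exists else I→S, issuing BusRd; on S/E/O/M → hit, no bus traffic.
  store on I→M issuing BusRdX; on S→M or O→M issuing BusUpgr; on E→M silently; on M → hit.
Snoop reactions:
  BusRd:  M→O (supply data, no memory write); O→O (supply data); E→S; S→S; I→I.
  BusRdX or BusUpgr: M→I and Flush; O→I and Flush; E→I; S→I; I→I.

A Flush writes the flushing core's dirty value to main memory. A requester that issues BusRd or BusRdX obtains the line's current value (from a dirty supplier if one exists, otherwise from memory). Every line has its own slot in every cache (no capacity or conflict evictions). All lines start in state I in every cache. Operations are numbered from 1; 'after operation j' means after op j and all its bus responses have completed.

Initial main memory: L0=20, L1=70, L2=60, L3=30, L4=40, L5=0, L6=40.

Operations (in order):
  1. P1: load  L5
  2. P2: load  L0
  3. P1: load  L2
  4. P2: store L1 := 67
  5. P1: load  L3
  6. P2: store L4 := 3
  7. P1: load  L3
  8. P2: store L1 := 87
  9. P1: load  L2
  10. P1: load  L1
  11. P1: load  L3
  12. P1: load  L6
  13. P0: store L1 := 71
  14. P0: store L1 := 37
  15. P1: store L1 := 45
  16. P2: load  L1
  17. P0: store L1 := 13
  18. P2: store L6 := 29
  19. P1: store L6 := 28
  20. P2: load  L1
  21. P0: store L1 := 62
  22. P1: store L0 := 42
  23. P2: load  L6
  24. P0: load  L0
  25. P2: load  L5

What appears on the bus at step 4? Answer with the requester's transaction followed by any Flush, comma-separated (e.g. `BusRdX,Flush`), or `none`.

bus = BusRdX

  op1 P1: load  L5 → I/E/I on L5; bus BusRd; mem=0
  op2 P2: load  L0 → I/I/E on L0; bus BusRd; mem=20
  op3 P1: load  L2 → I/E/I on L2; bus BusRd; mem=60
  op4 P2: store L1 := 67 → I/I/M on L1; bus BusRdX; mem=70
  op5 P1: load  L3 → I/E/I on L3; bus BusRd; mem=30
  op6 P2: store L4 := 3 → I/I/M on L4; bus BusRdX; mem=40
  op7 P1: load  L3 → I/E/I on L3; bus (none); mem=30
  op8 P2: store L1 := 87 → I/I/M on L1; bus (none); mem=70
  op9 P1: load  L2 → I/E/I on L2; bus (none); mem=60
  op10 P1: load  L1 → I/S/O on L1; bus BusRd; mem=70
  op11 P1: load  L3 → I/E/I on L3; bus (none); mem=30
  op12 P1: load  L6 → I/E/I on L6; bus BusRd; mem=40
  op13 P0: store L1 := 71 → M/I/I on L1; bus BusRdX Flush; mem=87
  op14 P0: store L1 := 37 → M/I/I on L1; bus (none); mem=87
  op15 P1: store L1 := 45 → I/M/I on L1; bus BusRdX Flush; mem=37
  op16 P2: load  L1 → I/O/S on L1; bus BusRd; mem=37
  op17 P0: store L1 := 13 → M/I/I on L1; bus BusRdX Flush; mem=45
  op18 P2: store L6 := 29 → I/I/M on L6; bus BusRdX; mem=40
  op19 P1: store L6 := 28 → I/M/I on L6; bus BusRdX Flush; mem=29
  op20 P2: load  L1 → O/I/S on L1; bus BusRd; mem=45
  op21 P0: store L1 := 62 → M/I/I on L1; bus BusUpgr; mem=45
  op22 P1: store L0 := 42 → I/M/I on L0; bus BusRdX; mem=20
  op23 P2: load  L6 → I/O/S on L6; bus BusRd; mem=29
  op24 P0: load  L0 → S/O/I on L0; bus BusRd; mem=20
  op25 P2: load  L5 → I/S/S on L5; bus BusRd; mem=0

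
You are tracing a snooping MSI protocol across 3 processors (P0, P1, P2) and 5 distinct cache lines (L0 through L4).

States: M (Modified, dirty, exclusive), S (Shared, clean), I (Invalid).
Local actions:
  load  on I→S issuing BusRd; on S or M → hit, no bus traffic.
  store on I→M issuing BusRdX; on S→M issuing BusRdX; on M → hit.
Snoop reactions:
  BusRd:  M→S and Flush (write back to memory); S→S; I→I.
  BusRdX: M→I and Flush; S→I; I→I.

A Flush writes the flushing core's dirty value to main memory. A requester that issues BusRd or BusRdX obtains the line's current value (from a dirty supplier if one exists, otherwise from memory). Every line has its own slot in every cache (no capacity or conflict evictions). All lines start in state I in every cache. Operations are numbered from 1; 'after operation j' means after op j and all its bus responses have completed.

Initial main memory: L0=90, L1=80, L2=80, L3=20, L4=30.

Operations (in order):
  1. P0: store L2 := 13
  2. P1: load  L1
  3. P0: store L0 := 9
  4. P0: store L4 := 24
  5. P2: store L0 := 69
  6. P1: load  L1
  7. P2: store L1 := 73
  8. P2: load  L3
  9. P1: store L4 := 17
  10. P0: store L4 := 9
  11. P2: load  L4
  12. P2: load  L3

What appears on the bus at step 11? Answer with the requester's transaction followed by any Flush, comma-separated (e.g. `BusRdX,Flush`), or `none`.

[1] P0: store L2 := 13 | P0:M(13), P1:I, P2:I | bus: BusRdX
[2] P1: load  L1 | P0:I, P1:S(80), P2:I | bus: BusRd
[3] P0: store L0 := 9 | P0:M(9), P1:I, P2:I | bus: BusRdX
[4] P0: store L4 := 24 | P0:M(24), P1:I, P2:I | bus: BusRdX
[5] P2: store L0 := 69 | P0:I, P1:I, P2:M(69) | bus: BusRdX,Flush
[6] P1: load  L1 | P0:I, P1:S(80), P2:I | bus: none
[7] P2: store L1 := 73 | P0:I, P1:I, P2:M(73) | bus: BusRdX
[8] P2: load  L3 | P0:I, P1:I, P2:S(20) | bus: BusRd
[9] P1: store L4 := 17 | P0:I, P1:M(17), P2:I | bus: BusRdX,Flush
[10] P0: store L4 := 9 | P0:M(9), P1:I, P2:I | bus: BusRdX,Flush
[11] P2: load  L4 | P0:S(9), P1:I, P2:S(9) | bus: BusRd,Flush
[12] P2: load  L3 | P0:I, P1:I, P2:S(20) | bus: none

bus = BusRd,Flush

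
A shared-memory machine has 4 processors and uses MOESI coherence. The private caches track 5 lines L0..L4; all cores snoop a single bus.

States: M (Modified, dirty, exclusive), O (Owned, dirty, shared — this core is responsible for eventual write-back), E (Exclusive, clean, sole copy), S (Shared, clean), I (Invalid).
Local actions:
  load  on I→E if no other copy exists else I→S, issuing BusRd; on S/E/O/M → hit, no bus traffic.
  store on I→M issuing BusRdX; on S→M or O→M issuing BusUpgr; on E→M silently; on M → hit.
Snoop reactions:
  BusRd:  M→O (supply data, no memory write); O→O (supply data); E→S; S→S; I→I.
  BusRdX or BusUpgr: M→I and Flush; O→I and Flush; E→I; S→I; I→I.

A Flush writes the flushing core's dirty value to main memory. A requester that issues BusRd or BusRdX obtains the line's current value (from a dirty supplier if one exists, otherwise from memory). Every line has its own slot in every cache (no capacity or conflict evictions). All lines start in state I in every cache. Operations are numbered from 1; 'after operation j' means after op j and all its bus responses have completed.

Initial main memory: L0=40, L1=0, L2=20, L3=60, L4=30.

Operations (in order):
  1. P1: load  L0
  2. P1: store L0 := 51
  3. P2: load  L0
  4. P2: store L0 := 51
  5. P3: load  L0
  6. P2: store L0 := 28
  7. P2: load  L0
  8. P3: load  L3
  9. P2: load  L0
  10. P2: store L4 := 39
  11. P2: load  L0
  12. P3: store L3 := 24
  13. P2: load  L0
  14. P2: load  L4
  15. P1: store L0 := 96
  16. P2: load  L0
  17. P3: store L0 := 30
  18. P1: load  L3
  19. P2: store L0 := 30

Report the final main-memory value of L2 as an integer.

memory[L2] = 20

1. P1: load  L0  bus=[BusRd]  L0: P0=I P1=E P2=I P3=I  mem[L0]=40
2. P1: store L0 := 51  bus=[-]  L0: P0=I P1=M P2=I P3=I  mem[L0]=40
3. P2: load  L0  bus=[BusRd]  L0: P0=I P1=O P2=S P3=I  mem[L0]=40
4. P2: store L0 := 51  bus=[BusUpgr,Flush]  L0: P0=I P1=I P2=M P3=I  mem[L0]=51
5. P3: load  L0  bus=[BusRd]  L0: P0=I P1=I P2=O P3=S  mem[L0]=51
6. P2: store L0 := 28  bus=[BusUpgr]  L0: P0=I P1=I P2=M P3=I  mem[L0]=51
7. P2: load  L0  bus=[-]  L0: P0=I P1=I P2=M P3=I  mem[L0]=51
8. P3: load  L3  bus=[BusRd]  L3: P0=I P1=I P2=I P3=E  mem[L3]=60
9. P2: load  L0  bus=[-]  L0: P0=I P1=I P2=M P3=I  mem[L0]=51
10. P2: store L4 := 39  bus=[BusRdX]  L4: P0=I P1=I P2=M P3=I  mem[L4]=30
11. P2: load  L0  bus=[-]  L0: P0=I P1=I P2=M P3=I  mem[L0]=51
12. P3: store L3 := 24  bus=[-]  L3: P0=I P1=I P2=I P3=M  mem[L3]=60
13. P2: load  L0  bus=[-]  L0: P0=I P1=I P2=M P3=I  mem[L0]=51
14. P2: load  L4  bus=[-]  L4: P0=I P1=I P2=M P3=I  mem[L4]=30
15. P1: store L0 := 96  bus=[BusRdX,Flush]  L0: P0=I P1=M P2=I P3=I  mem[L0]=28
16. P2: load  L0  bus=[BusRd]  L0: P0=I P1=O P2=S P3=I  mem[L0]=28
17. P3: store L0 := 30  bus=[BusRdX,Flush]  L0: P0=I P1=I P2=I P3=M  mem[L0]=96
18. P1: load  L3  bus=[BusRd]  L3: P0=I P1=S P2=I P3=O  mem[L3]=60
19. P2: store L0 := 30  bus=[BusRdX,Flush]  L0: P0=I P1=I P2=M P3=I  mem[L0]=30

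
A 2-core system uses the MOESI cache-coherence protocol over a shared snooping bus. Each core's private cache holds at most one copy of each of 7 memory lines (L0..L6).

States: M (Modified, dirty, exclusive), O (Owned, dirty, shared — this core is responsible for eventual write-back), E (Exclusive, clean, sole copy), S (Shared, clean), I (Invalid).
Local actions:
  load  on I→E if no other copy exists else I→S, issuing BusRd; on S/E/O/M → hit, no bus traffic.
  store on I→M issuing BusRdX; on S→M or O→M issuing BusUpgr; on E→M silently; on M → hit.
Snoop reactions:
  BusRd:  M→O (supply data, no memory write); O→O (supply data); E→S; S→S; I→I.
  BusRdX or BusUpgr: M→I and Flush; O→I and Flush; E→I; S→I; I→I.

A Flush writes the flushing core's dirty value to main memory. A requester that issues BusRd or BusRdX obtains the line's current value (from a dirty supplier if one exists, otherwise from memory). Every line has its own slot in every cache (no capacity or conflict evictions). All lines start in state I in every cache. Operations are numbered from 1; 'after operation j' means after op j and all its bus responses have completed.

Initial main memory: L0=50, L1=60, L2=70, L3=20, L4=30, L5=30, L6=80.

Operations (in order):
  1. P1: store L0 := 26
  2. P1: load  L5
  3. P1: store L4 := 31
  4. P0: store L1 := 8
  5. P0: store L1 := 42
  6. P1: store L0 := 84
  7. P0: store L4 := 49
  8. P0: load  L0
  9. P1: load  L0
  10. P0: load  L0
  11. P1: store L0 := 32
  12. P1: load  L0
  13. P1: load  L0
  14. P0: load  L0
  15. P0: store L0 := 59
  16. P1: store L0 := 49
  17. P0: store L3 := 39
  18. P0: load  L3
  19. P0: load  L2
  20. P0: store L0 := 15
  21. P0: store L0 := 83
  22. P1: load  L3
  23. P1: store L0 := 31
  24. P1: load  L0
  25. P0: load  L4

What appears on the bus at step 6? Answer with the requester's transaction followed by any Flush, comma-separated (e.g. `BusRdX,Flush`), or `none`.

step 1: P1: store L0 := 26  ⟶  IM  (L0)  txn=BusRdX  M[L0]=50
step 2: P1: load  L5  ⟶  IE  (L5)  txn=BusRd  M[L5]=30
step 3: P1: store L4 := 31  ⟶  IM  (L4)  txn=BusRdX  M[L4]=30
step 4: P0: store L1 := 8  ⟶  MI  (L1)  txn=BusRdX  M[L1]=60
step 5: P0: store L1 := 42  ⟶  MI  (L1)  txn=∅  M[L1]=60
step 6: P1: store L0 := 84  ⟶  IM  (L0)  txn=∅  M[L0]=50
step 7: P0: store L4 := 49  ⟶  MI  (L4)  txn=BusRdX+Flush  M[L4]=31
step 8: P0: load  L0  ⟶  SO  (L0)  txn=BusRd  M[L0]=50
step 9: P1: load  L0  ⟶  SO  (L0)  txn=∅  M[L0]=50
step 10: P0: load  L0  ⟶  SO  (L0)  txn=∅  M[L0]=50
step 11: P1: store L0 := 32  ⟶  IM  (L0)  txn=BusUpgr  M[L0]=50
step 12: P1: load  L0  ⟶  IM  (L0)  txn=∅  M[L0]=50
step 13: P1: load  L0  ⟶  IM  (L0)  txn=∅  M[L0]=50
step 14: P0: load  L0  ⟶  SO  (L0)  txn=BusRd  M[L0]=50
step 15: P0: store L0 := 59  ⟶  MI  (L0)  txn=BusUpgr+Flush  M[L0]=32
step 16: P1: store L0 := 49  ⟶  IM  (L0)  txn=BusRdX+Flush  M[L0]=59
step 17: P0: store L3 := 39  ⟶  MI  (L3)  txn=BusRdX  M[L3]=20
step 18: P0: load  L3  ⟶  MI  (L3)  txn=∅  M[L3]=20
step 19: P0: load  L2  ⟶  EI  (L2)  txn=BusRd  M[L2]=70
step 20: P0: store L0 := 15  ⟶  MI  (L0)  txn=BusRdX+Flush  M[L0]=49
step 21: P0: store L0 := 83  ⟶  MI  (L0)  txn=∅  M[L0]=49
step 22: P1: load  L3  ⟶  OS  (L3)  txn=BusRd  M[L3]=20
step 23: P1: store L0 := 31  ⟶  IM  (L0)  txn=BusRdX+Flush  M[L0]=83
step 24: P1: load  L0  ⟶  IM  (L0)  txn=∅  M[L0]=83
step 25: P0: load  L4  ⟶  MI  (L4)  txn=∅  M[L4]=31

bus = none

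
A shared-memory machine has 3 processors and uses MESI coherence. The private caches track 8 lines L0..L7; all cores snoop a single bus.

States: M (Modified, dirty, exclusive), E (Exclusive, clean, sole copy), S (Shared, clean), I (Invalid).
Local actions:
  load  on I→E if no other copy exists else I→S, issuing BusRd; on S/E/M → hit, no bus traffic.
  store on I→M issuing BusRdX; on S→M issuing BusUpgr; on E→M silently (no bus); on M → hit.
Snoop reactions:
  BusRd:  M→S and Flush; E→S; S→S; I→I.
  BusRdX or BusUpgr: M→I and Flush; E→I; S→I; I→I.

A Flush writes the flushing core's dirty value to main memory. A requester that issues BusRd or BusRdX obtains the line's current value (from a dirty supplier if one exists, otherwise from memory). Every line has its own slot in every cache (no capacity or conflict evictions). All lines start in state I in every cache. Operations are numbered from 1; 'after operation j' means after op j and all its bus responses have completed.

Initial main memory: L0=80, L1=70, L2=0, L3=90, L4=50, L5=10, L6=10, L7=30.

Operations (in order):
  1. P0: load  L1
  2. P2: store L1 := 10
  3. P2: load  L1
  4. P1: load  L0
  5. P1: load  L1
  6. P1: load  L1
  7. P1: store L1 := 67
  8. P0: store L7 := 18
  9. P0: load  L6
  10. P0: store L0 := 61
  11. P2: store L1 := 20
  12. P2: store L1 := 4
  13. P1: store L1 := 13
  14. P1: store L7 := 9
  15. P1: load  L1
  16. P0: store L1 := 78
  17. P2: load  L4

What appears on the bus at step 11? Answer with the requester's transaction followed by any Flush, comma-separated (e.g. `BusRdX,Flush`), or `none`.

[1] P0: load  L1 | P0:E(70), P1:I, P2:I | bus: BusRd
[2] P2: store L1 := 10 | P0:I, P1:I, P2:M(10) | bus: BusRdX
[3] P2: load  L1 | P0:I, P1:I, P2:M(10) | bus: none
[4] P1: load  L0 | P0:I, P1:E(80), P2:I | bus: BusRd
[5] P1: load  L1 | P0:I, P1:S(10), P2:S(10) | bus: BusRd,Flush
[6] P1: load  L1 | P0:I, P1:S(10), P2:S(10) | bus: none
[7] P1: store L1 := 67 | P0:I, P1:M(67), P2:I | bus: BusUpgr
[8] P0: store L7 := 18 | P0:M(18), P1:I, P2:I | bus: BusRdX
[9] P0: load  L6 | P0:E(10), P1:I, P2:I | bus: BusRd
[10] P0: store L0 := 61 | P0:M(61), P1:I, P2:I | bus: BusRdX
[11] P2: store L1 := 20 | P0:I, P1:I, P2:M(20) | bus: BusRdX,Flush
[12] P2: store L1 := 4 | P0:I, P1:I, P2:M(4) | bus: none
[13] P1: store L1 := 13 | P0:I, P1:M(13), P2:I | bus: BusRdX,Flush
[14] P1: store L7 := 9 | P0:I, P1:M(9), P2:I | bus: BusRdX,Flush
[15] P1: load  L1 | P0:I, P1:M(13), P2:I | bus: none
[16] P0: store L1 := 78 | P0:M(78), P1:I, P2:I | bus: BusRdX,Flush
[17] P2: load  L4 | P0:I, P1:I, P2:E(50) | bus: BusRd

bus = BusRdX,Flush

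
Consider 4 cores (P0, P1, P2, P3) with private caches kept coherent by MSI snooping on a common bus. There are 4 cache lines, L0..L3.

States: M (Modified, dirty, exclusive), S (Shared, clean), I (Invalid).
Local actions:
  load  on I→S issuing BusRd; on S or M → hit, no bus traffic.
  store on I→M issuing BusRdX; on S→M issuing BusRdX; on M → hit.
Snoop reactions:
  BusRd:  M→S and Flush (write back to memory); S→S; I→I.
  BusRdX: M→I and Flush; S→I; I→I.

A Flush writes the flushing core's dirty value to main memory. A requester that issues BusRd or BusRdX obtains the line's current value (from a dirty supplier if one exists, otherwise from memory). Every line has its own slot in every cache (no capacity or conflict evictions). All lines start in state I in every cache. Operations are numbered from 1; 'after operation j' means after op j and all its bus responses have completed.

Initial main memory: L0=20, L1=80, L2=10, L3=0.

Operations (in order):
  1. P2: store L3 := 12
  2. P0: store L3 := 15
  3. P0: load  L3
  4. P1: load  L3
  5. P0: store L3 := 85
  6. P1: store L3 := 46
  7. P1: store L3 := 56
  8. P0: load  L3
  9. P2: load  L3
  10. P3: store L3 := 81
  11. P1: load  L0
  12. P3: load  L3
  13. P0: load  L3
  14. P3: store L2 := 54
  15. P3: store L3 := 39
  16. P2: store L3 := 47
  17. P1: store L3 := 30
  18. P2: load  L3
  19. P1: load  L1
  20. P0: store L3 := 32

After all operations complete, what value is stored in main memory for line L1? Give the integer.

memory[L1] = 80

  op1 P2: store L3 := 12 → I/I/M/I on L3; bus BusRdX; mem=0
  op2 P0: store L3 := 15 → M/I/I/I on L3; bus BusRdX Flush; mem=12
  op3 P0: load  L3 → M/I/I/I on L3; bus (none); mem=12
  op4 P1: load  L3 → S/S/I/I on L3; bus BusRd Flush; mem=15
  op5 P0: store L3 := 85 → M/I/I/I on L3; bus BusRdX; mem=15
  op6 P1: store L3 := 46 → I/M/I/I on L3; bus BusRdX Flush; mem=85
  op7 P1: store L3 := 56 → I/M/I/I on L3; bus (none); mem=85
  op8 P0: load  L3 → S/S/I/I on L3; bus BusRd Flush; mem=56
  op9 P2: load  L3 → S/S/S/I on L3; bus BusRd; mem=56
  op10 P3: store L3 := 81 → I/I/I/M on L3; bus BusRdX; mem=56
  op11 P1: load  L0 → I/S/I/I on L0; bus BusRd; mem=20
  op12 P3: load  L3 → I/I/I/M on L3; bus (none); mem=56
  op13 P0: load  L3 → S/I/I/S on L3; bus BusRd Flush; mem=81
  op14 P3: store L2 := 54 → I/I/I/M on L2; bus BusRdX; mem=10
  op15 P3: store L3 := 39 → I/I/I/M on L3; bus BusRdX; mem=81
  op16 P2: store L3 := 47 → I/I/M/I on L3; bus BusRdX Flush; mem=39
  op17 P1: store L3 := 30 → I/M/I/I on L3; bus BusRdX Flush; mem=47
  op18 P2: load  L3 → I/S/S/I on L3; bus BusRd Flush; mem=30
  op19 P1: load  L1 → I/S/I/I on L1; bus BusRd; mem=80
  op20 P0: store L3 := 32 → M/I/I/I on L3; bus BusRdX; mem=30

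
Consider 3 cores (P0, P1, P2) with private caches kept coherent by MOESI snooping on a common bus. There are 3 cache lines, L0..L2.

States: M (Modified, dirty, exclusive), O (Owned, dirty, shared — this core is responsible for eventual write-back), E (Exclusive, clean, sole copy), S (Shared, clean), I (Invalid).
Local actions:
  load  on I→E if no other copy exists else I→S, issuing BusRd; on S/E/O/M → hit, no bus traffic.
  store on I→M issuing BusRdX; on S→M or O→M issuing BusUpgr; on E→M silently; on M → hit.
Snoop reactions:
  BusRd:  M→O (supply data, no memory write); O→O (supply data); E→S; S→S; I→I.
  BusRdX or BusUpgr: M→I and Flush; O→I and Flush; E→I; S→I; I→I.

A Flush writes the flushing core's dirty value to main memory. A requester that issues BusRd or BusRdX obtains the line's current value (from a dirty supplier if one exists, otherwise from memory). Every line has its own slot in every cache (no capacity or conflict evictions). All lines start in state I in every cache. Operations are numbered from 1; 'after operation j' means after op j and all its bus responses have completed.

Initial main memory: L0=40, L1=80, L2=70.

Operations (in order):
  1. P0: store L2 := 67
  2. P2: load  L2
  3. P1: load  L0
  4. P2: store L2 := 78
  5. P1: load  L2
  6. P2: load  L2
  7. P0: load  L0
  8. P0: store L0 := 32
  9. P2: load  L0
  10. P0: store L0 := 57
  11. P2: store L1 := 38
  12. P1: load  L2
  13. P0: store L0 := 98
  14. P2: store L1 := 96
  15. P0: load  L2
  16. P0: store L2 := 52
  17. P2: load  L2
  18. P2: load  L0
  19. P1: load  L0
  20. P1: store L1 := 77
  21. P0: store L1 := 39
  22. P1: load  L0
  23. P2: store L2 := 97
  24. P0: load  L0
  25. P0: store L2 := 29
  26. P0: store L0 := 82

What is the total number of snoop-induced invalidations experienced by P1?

  op1 P0: store L2 := 67 → M/I/I on L2; bus BusRdX; mem=70
  op2 P2: load  L2 → O/I/S on L2; bus BusRd; mem=70
  op3 P1: load  L0 → I/E/I on L0; bus BusRd; mem=40
  op4 P2: store L2 := 78 → I/I/M on L2; bus BusUpgr Flush; mem=67
  op5 P1: load  L2 → I/S/O on L2; bus BusRd; mem=67
  op6 P2: load  L2 → I/S/O on L2; bus (none); mem=67
  op7 P0: load  L0 → S/S/I on L0; bus BusRd; mem=40
  op8 P0: store L0 := 32 → M/I/I on L0; bus BusUpgr; mem=40
  op9 P2: load  L0 → O/I/S on L0; bus BusRd; mem=40
  op10 P0: store L0 := 57 → M/I/I on L0; bus BusUpgr; mem=40
  op11 P2: store L1 := 38 → I/I/M on L1; bus BusRdX; mem=80
  op12 P1: load  L2 → I/S/O on L2; bus (none); mem=67
  op13 P0: store L0 := 98 → M/I/I on L0; bus (none); mem=40
  op14 P2: store L1 := 96 → I/I/M on L1; bus (none); mem=80
  op15 P0: load  L2 → S/S/O on L2; bus BusRd; mem=67
  op16 P0: store L2 := 52 → M/I/I on L2; bus BusUpgr Flush; mem=78
  op17 P2: load  L2 → O/I/S on L2; bus BusRd; mem=78
  op18 P2: load  L0 → O/I/S on L0; bus BusRd; mem=40
  op19 P1: load  L0 → O/S/S on L0; bus BusRd; mem=40
  op20 P1: store L1 := 77 → I/M/I on L1; bus BusRdX Flush; mem=96
  op21 P0: store L1 := 39 → M/I/I on L1; bus BusRdX Flush; mem=77
  op22 P1: load  L0 → O/S/S on L0; bus (none); mem=40
  op23 P2: store L2 := 97 → I/I/M on L2; bus BusUpgr Flush; mem=52
  op24 P0: load  L0 → O/S/S on L0; bus (none); mem=40
  op25 P0: store L2 := 29 → M/I/I on L2; bus BusRdX Flush; mem=97
  op26 P0: store L0 := 82 → M/I/I on L0; bus BusUpgr; mem=40

invalidations = 4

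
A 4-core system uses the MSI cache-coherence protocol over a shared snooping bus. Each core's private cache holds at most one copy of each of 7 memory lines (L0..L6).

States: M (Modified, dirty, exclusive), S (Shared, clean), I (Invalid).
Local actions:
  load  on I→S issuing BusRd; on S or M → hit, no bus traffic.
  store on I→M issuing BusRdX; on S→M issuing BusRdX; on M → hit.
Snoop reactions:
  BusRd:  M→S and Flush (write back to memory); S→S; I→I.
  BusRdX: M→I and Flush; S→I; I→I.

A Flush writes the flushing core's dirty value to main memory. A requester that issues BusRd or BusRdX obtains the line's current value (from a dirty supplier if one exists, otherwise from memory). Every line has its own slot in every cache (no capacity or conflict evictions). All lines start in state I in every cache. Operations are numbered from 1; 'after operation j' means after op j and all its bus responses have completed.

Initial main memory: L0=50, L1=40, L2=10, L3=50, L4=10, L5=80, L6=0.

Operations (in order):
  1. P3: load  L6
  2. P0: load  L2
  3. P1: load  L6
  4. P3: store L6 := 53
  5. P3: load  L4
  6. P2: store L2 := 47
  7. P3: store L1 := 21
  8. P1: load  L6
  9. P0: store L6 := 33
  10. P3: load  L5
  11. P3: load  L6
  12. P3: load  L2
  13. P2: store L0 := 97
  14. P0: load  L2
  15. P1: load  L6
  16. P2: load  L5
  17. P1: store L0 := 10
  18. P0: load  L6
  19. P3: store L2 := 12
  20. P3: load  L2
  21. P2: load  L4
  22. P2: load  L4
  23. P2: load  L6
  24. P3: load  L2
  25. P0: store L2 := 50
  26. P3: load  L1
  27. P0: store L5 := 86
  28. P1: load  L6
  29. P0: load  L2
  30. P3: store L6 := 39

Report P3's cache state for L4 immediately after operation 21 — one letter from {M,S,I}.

state = S

  op1 P3: load  L6 → I/I/I/S on L6; bus BusRd; mem=0
  op2 P0: load  L2 → S/I/I/I on L2; bus BusRd; mem=10
  op3 P1: load  L6 → I/S/I/S on L6; bus BusRd; mem=0
  op4 P3: store L6 := 53 → I/I/I/M on L6; bus BusRdX; mem=0
  op5 P3: load  L4 → I/I/I/S on L4; bus BusRd; mem=10
  op6 P2: store L2 := 47 → I/I/M/I on L2; bus BusRdX; mem=10
  op7 P3: store L1 := 21 → I/I/I/M on L1; bus BusRdX; mem=40
  op8 P1: load  L6 → I/S/I/S on L6; bus BusRd Flush; mem=53
  op9 P0: store L6 := 33 → M/I/I/I on L6; bus BusRdX; mem=53
  op10 P3: load  L5 → I/I/I/S on L5; bus BusRd; mem=80
  op11 P3: load  L6 → S/I/I/S on L6; bus BusRd Flush; mem=33
  op12 P3: load  L2 → I/I/S/S on L2; bus BusRd Flush; mem=47
  op13 P2: store L0 := 97 → I/I/M/I on L0; bus BusRdX; mem=50
  op14 P0: load  L2 → S/I/S/S on L2; bus BusRd; mem=47
  op15 P1: load  L6 → S/S/I/S on L6; bus BusRd; mem=33
  op16 P2: load  L5 → I/I/S/S on L5; bus BusRd; mem=80
  op17 P1: store L0 := 10 → I/M/I/I on L0; bus BusRdX Flush; mem=97
  op18 P0: load  L6 → S/S/I/S on L6; bus (none); mem=33
  op19 P3: store L2 := 12 → I/I/I/M on L2; bus BusRdX; mem=47
  op20 P3: load  L2 → I/I/I/M on L2; bus (none); mem=47
  op21 P2: load  L4 → I/I/S/S on L4; bus BusRd; mem=10
  op22 P2: load  L4 → I/I/S/S on L4; bus (none); mem=10
  op23 P2: load  L6 → S/S/S/S on L6; bus BusRd; mem=33
  op24 P3: load  L2 → I/I/I/M on L2; bus (none); mem=47
  op25 P0: store L2 := 50 → M/I/I/I on L2; bus BusRdX Flush; mem=12
  op26 P3: load  L1 → I/I/I/M on L1; bus (none); mem=40
  op27 P0: store L5 := 86 → M/I/I/I on L5; bus BusRdX; mem=80
  op28 P1: load  L6 → S/S/S/S on L6; bus (none); mem=33
  op29 P0: load  L2 → M/I/I/I on L2; bus (none); mem=12
  op30 P3: store L6 := 39 → I/I/I/M on L6; bus BusRdX; mem=33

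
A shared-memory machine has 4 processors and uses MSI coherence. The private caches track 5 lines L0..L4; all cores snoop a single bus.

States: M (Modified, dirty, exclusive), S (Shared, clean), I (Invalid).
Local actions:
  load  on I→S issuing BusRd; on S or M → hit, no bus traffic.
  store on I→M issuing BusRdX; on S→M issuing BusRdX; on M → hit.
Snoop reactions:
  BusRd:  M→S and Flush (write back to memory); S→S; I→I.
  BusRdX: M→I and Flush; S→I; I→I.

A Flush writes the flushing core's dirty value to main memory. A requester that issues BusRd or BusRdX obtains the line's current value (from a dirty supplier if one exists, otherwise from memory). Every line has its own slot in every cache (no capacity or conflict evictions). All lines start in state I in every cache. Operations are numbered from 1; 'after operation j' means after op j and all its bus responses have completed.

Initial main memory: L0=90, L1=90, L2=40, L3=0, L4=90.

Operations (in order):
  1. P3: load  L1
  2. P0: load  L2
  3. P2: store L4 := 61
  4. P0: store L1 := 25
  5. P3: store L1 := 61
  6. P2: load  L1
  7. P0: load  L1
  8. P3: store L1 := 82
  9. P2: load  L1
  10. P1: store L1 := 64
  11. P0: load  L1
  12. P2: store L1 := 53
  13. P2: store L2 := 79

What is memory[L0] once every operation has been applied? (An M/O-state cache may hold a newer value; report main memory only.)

step 1: P3: load  L1  ⟶  IIIS  (L1)  txn=BusRd  M[L1]=90
step 2: P0: load  L2  ⟶  SIII  (L2)  txn=BusRd  M[L2]=40
step 3: P2: store L4 := 61  ⟶  IIMI  (L4)  txn=BusRdX  M[L4]=90
step 4: P0: store L1 := 25  ⟶  MIII  (L1)  txn=BusRdX  M[L1]=90
step 5: P3: store L1 := 61  ⟶  IIIM  (L1)  txn=BusRdX+Flush  M[L1]=25
step 6: P2: load  L1  ⟶  IISS  (L1)  txn=BusRd+Flush  M[L1]=61
step 7: P0: load  L1  ⟶  SISS  (L1)  txn=BusRd  M[L1]=61
step 8: P3: store L1 := 82  ⟶  IIIM  (L1)  txn=BusRdX  M[L1]=61
step 9: P2: load  L1  ⟶  IISS  (L1)  txn=BusRd+Flush  M[L1]=82
step 10: P1: store L1 := 64  ⟶  IMII  (L1)  txn=BusRdX  M[L1]=82
step 11: P0: load  L1  ⟶  SSII  (L1)  txn=BusRd+Flush  M[L1]=64
step 12: P2: store L1 := 53  ⟶  IIMI  (L1)  txn=BusRdX  M[L1]=64
step 13: P2: store L2 := 79  ⟶  IIMI  (L2)  txn=BusRdX  M[L2]=40

memory[L0] = 90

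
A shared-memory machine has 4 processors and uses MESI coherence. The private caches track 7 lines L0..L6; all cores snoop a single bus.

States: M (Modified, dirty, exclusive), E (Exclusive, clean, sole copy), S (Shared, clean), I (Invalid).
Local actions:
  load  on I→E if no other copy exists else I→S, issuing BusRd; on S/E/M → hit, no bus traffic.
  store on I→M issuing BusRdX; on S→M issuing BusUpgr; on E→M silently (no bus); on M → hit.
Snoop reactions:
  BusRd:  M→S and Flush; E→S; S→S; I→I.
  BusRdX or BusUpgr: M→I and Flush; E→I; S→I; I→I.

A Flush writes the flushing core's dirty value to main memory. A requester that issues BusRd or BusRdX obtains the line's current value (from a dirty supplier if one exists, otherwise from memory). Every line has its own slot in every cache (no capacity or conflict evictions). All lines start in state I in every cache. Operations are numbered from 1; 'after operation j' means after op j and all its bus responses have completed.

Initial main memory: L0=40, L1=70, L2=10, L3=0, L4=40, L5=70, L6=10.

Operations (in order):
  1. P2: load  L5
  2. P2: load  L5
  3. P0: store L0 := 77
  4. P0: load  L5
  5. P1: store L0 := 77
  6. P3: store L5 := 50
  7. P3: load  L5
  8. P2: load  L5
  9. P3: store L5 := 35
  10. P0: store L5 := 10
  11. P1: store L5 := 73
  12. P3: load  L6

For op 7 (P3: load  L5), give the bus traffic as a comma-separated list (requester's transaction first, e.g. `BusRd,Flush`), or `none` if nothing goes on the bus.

bus = none

[1] P2: load  L5 | P0:I, P1:I, P2:E(70), P3:I | bus: BusRd
[2] P2: load  L5 | P0:I, P1:I, P2:E(70), P3:I | bus: none
[3] P0: store L0 := 77 | P0:M(77), P1:I, P2:I, P3:I | bus: BusRdX
[4] P0: load  L5 | P0:S(70), P1:I, P2:S(70), P3:I | bus: BusRd
[5] P1: store L0 := 77 | P0:I, P1:M(77), P2:I, P3:I | bus: BusRdX,Flush
[6] P3: store L5 := 50 | P0:I, P1:I, P2:I, P3:M(50) | bus: BusRdX
[7] P3: load  L5 | P0:I, P1:I, P2:I, P3:M(50) | bus: none
[8] P2: load  L5 | P0:I, P1:I, P2:S(50), P3:S(50) | bus: BusRd,Flush
[9] P3: store L5 := 35 | P0:I, P1:I, P2:I, P3:M(35) | bus: BusUpgr
[10] P0: store L5 := 10 | P0:M(10), P1:I, P2:I, P3:I | bus: BusRdX,Flush
[11] P1: store L5 := 73 | P0:I, P1:M(73), P2:I, P3:I | bus: BusRdX,Flush
[12] P3: load  L6 | P0:I, P1:I, P2:I, P3:E(10) | bus: BusRd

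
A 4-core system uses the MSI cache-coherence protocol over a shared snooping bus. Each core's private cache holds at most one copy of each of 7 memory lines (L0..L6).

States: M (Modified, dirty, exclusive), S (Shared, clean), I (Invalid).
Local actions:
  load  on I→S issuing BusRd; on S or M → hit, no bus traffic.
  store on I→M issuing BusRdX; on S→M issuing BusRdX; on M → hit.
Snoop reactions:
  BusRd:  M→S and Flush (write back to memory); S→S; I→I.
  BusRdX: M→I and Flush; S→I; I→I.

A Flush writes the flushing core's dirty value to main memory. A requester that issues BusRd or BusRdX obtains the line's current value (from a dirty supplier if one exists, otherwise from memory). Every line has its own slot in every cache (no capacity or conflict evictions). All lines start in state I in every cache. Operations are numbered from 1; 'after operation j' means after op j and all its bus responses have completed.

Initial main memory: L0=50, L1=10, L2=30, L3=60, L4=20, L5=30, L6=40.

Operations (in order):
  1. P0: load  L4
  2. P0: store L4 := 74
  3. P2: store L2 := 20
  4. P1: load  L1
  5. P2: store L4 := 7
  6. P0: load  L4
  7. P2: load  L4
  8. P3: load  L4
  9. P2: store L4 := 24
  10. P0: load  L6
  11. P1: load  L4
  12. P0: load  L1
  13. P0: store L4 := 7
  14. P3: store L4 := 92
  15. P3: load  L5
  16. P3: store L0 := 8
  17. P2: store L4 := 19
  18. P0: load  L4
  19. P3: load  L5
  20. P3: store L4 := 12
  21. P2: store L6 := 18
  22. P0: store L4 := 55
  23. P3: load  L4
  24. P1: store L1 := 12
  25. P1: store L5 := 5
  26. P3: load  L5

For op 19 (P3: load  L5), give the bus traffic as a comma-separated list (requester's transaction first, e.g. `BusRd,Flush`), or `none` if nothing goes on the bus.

1. P0: load  L4  bus=[BusRd]  L4: P0=S P1=I P2=I P3=I  mem[L4]=20
2. P0: store L4 := 74  bus=[BusRdX]  L4: P0=M P1=I P2=I P3=I  mem[L4]=20
3. P2: store L2 := 20  bus=[BusRdX]  L2: P0=I P1=I P2=M P3=I  mem[L2]=30
4. P1: load  L1  bus=[BusRd]  L1: P0=I P1=S P2=I P3=I  mem[L1]=10
5. P2: store L4 := 7  bus=[BusRdX,Flush]  L4: P0=I P1=I P2=M P3=I  mem[L4]=74
6. P0: load  L4  bus=[BusRd,Flush]  L4: P0=S P1=I P2=S P3=I  mem[L4]=7
7. P2: load  L4  bus=[-]  L4: P0=S P1=I P2=S P3=I  mem[L4]=7
8. P3: load  L4  bus=[BusRd]  L4: P0=S P1=I P2=S P3=S  mem[L4]=7
9. P2: store L4 := 24  bus=[BusRdX]  L4: P0=I P1=I P2=M P3=I  mem[L4]=7
10. P0: load  L6  bus=[BusRd]  L6: P0=S P1=I P2=I P3=I  mem[L6]=40
11. P1: load  L4  bus=[BusRd,Flush]  L4: P0=I P1=S P2=S P3=I  mem[L4]=24
12. P0: load  L1  bus=[BusRd]  L1: P0=S P1=S P2=I P3=I  mem[L1]=10
13. P0: store L4 := 7  bus=[BusRdX]  L4: P0=M P1=I P2=I P3=I  mem[L4]=24
14. P3: store L4 := 92  bus=[BusRdX,Flush]  L4: P0=I P1=I P2=I P3=M  mem[L4]=7
15. P3: load  L5  bus=[BusRd]  L5: P0=I P1=I P2=I P3=S  mem[L5]=30
16. P3: store L0 := 8  bus=[BusRdX]  L0: P0=I P1=I P2=I P3=M  mem[L0]=50
17. P2: store L4 := 19  bus=[BusRdX,Flush]  L4: P0=I P1=I P2=M P3=I  mem[L4]=92
18. P0: load  L4  bus=[BusRd,Flush]  L4: P0=S P1=I P2=S P3=I  mem[L4]=19
19. P3: load  L5  bus=[-]  L5: P0=I P1=I P2=I P3=S  mem[L5]=30
20. P3: store L4 := 12  bus=[BusRdX]  L4: P0=I P1=I P2=I P3=M  mem[L4]=19
21. P2: store L6 := 18  bus=[BusRdX]  L6: P0=I P1=I P2=M P3=I  mem[L6]=40
22. P0: store L4 := 55  bus=[BusRdX,Flush]  L4: P0=M P1=I P2=I P3=I  mem[L4]=12
23. P3: load  L4  bus=[BusRd,Flush]  L4: P0=S P1=I P2=I P3=S  mem[L4]=55
24. P1: store L1 := 12  bus=[BusRdX]  L1: P0=I P1=M P2=I P3=I  mem[L1]=10
25. P1: store L5 := 5  bus=[BusRdX]  L5: P0=I P1=M P2=I P3=I  mem[L5]=30
26. P3: load  L5  bus=[BusRd,Flush]  L5: P0=I P1=S P2=I P3=S  mem[L5]=5

bus = none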